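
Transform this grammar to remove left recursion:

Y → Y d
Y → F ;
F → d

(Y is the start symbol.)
Y is directly left-recursive. The standard transformation for
  A → A α₁ | ... | A α_m | β₁ | ... | β_n
is
  A  → β₁ A' | ... | β_n A'
  A' → α₁ A' | ... | α_m A' | ε

Y → F ; becomes Y → F ; Y'
Y → Y d becomes Y' → d Y'
Add Y' → ε

Productions for other non-terminals are unchanged:
  F → d

Resulting grammar:
Y → F ; Y'
Y' → d Y'
Y' → ε
F → d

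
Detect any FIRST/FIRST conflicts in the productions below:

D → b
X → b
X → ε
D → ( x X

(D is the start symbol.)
No FIRST/FIRST conflicts.

Productions for D:
  D → b: FIRST = { 'b' }
  D → ( x X: FIRST = { '(' }
Productions for X:
  X → b: FIRST = { 'b' }
  X → ε: FIRST = { ε }

All alternatives of each non-terminal have pairwise disjoint FIRST sets.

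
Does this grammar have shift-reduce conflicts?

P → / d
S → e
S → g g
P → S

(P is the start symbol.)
No shift-reduce conflicts

A shift-reduce conflict occurs when an LR(0) state has both:
  - a complete (reduce) item [A → α .] (dot at the end), and
  - a shift item [B → β . c γ] (dot before a terminal).

Augment with P' → P and build the canonical LR(0) collection (I0 = CLOSURE({[P' → . P]}), then GOTO on every symbol after a dot until no new states appear). It has 8 states:
  I0: { [P → . / d], [P → . S], [P' → . P], [S → . e], [S → . g g] }  — shift
  I1: { [P → / . d] }  — shift
  I2: { [P' → P .] }  — accept
  I3: { [P → S .] }  — reduce
  I4: { [S → e .] }  — reduce
  I5: { [S → g . g] }  — shift
  I6: { [S → g g .] }  — reduce
  I7: { [P → / d .] }  — reduce

No state contains both a complete item and a shift item.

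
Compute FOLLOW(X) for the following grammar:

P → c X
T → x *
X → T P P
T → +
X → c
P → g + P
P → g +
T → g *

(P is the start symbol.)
{ $, 'c', 'g' }

To compute FOLLOW(X), find every occurrence of X on a right-hand side N → α X β: add FIRST(β) \ {ε}, and if β is empty or nullable also add FOLLOW(N). Iterate to a fixed point.

In P → c X: X is at the end, add FOLLOW(P)

The FOLLOW sets referred to above (computed the same way, to a fixed point):
  FOLLOW(P) = { $, 'c', 'g' }

Taking the union: FOLLOW(X) = { $, 'c', 'g' }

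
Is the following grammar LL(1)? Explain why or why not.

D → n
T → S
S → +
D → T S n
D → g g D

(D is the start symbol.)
Yes, the grammar is LL(1).

A grammar is LL(1) if for each non-terminal N with multiple productions, the predict sets of those productions are pairwise disjoint, where PREDICT(N → α) = (FIRST(α) \ {ε}) ∪ (FOLLOW(N) if α ⇒* ε).

Relevant sets:
  FIRST(T) = { '+' }

For D:
  PREDICT(D → n) = { 'n' }
  PREDICT(D → T S n) = { '+' }
  PREDICT(D → g g D) = { 'g' }
T, S have a single production, so nothing to check there.

All predict sets are disjoint. The grammar IS LL(1).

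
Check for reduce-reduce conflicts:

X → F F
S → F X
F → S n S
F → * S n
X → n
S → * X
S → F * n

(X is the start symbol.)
A reduce-reduce conflict occurs when an LR(0) state has two complete items [A → α .] and [B → β .] — both call for a reduction, and with no lookahead the parser cannot choose between them.

Augment with X' → X and build the canonical LR(0) collection (I0 = CLOSURE({[X' → . X]}), then GOTO on every symbol after a dot until no new states appear). It has 16 states:
  I0: { [F → . * S n], [F → . S n S], [S → . * X], [S → . F * n], [S → . F X], [X → . F F], [X → . n], [X' → . X] }  — shift
  I1: { [F → * . S n], [F → . * S n], [F → . S n S], [S → * . X], [S → . * X], [S → . F * n], [S → . F X], [X → . F F], [X → . n] }  — shift
  I2: { [F → . * S n], [F → . S n S], [S → . * X], [S → . F * n], [S → . F X], [S → F . * n], [S → F . X], [X → . F F], [X → . n], [X → F . F] }  — shift
  I3: { [F → S . n S] }  — shift
  I4: { [X' → X .] }  — accept
  I5: { [X → n .] }  — reduce
  I6: { [F → . * S n], [F → . S n S], [F → S n . S], [S → . * X], [S → . F * n], [S → . F X] }  — shift
  I7: { [F → . * S n], [F → . S n S], [S → . * X], [S → . F * n], [S → . F X], [S → F . * n], [S → F . X], [X → . F F], [X → . n] }  — shift
  I8: { [F → S . n S], [F → S n S .] }  — shift, reduce
  I9: { [F → * . S n], [F → . * S n], [F → . S n S], [S → * . X], [S → . * X], [S → . F * n], [S → . F X], [S → F * . n], [X → . F F], [X → . n] }  — shift
  I10: { [S → F X .] }  — reduce
  I11: { [F → * S . n], [F → S . n S] }  — shift
  I12: { [S → * X .] }  — reduce
  I13: { [S → F * n .], [X → n .] }  — 2 reduces
  I14: { [F → * S n .], [F → . * S n], [F → . S n S], [F → S n . S], [S → . * X], [S → . F * n], [S → . F X] }  — shift, reduce
  I15: { [F → . * S n], [F → . S n S], [S → . * X], [S → . F * n], [S → . F X], [S → F . * n], [S → F . X], [X → . F F], [X → . n], [X → F . F], [X → F F .] }  — shift, reduce

I13 contains complete items [S → F * n .], [X → n .] — reduce-reduce conflict.

Answer: Yes — I13: [S → F * n .] vs [X → n .]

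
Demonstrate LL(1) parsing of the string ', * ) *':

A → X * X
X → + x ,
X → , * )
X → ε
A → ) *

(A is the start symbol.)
Stack is shown with the top on the left.

Stack        Input      Action
------------------------------
A $          , * ) * $  output A → X * X
X * X $      , * ) * $  output X → , * )
, * ) * X $  , * ) * $  match ','
* ) * X $    * ) * $    match '*'
) * X $      ) * $      match ')'
* X $        * $        match '*'
X $          $          output X → ε
$            $          accept

The string is accepted.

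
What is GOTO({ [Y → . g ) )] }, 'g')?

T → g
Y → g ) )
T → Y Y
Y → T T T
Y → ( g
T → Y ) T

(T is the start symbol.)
GOTO(I, 'g') = CLOSURE({ [A → αX.β] : [A → α.Xβ] ∈ I, X = 'g' })

Items with dot before 'g', with the dot advanced:
  [Y → . g ) )] → [Y → g . ) )]
Closure adds nothing (no advanced item has the dot before a non-terminal).

GOTO = { [Y → g . ) )] }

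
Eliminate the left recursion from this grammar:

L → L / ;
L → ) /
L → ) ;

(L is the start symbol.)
L is directly left-recursive. The standard transformation for
  A → A α₁ | ... | A α_m | β₁ | ... | β_n
is
  A  → β₁ A' | ... | β_n A'
  A' → α₁ A' | ... | α_m A' | ε

L → ) / becomes L → ) / L'
L → ) ; becomes L → ) ; L'
L → L / ; becomes L' → / ; L'
Add L' → ε

Resulting grammar:
L → ) / L'
L → ) ; L'
L' → / ; L'
L' → ε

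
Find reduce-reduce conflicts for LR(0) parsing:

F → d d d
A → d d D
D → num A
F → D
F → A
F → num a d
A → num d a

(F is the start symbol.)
No reduce-reduce conflicts

Augment with F' → F and build the canonical LR(0) collection (I0 = CLOSURE({[F' → . F]}), then GOTO on every symbol after a dot until no new states appear). It has 19 states:
  I0: { [A → . d d D], [A → . num d a], [D → . num A], [F → . A], [F → . D], [F → . d d d], [F → . num a d], [F' → . F] }  — shift
  I1: { [F → A .] }  — reduce
  I2: { [F → D .] }  — reduce
  I3: { [F' → F .] }  — accept
  I4: { [A → d . d D], [F → d . d d] }  — shift
  I5: { [A → . d d D], [A → . num d a], [A → num . d a], [D → num . A], [F → num . a d] }  — shift
  I6: { [D → num A .] }  — reduce
  I7: { [F → num a . d] }  — shift
  I8: { [A → d . d D], [A → num d . a] }  — shift
  I9: { [A → num . d a] }  — shift
  I10: { [A → num d . a] }  — shift
  I11: { [A → num d a .] }  — reduce
  I12: { [A → d d . D], [D → . num A] }  — shift
  I13: { [A → d d D .] }  — reduce
  I14: { [A → . d d D], [A → . num d a], [D → num . A] }  — shift
  I15: { [A → d . d D] }  — shift
  I16: { [F → num a d .] }  — reduce
  I17: { [A → d d . D], [D → . num A], [F → d d . d] }  — shift
  I18: { [F → d d d .] }  — reduce

No state contains more than one complete item.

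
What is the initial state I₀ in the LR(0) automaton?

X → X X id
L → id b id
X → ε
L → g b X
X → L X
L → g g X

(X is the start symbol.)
First, augment the grammar with X' → X
I₀ = CLOSURE({ [X' → . X] }):
  [X' → . X] has the dot before X: add [X → . X X id], [X → .], [X → . L X]
  [X → . L X] has the dot before L: add [L → . id b id], [L → . g b X], [L → . g g X]
No further items can be added.

I₀ = { [L → . g b X], [L → . g g X], [L → . id b id], [X → . L X], [X → . X X id], [X → .], [X' → . X] }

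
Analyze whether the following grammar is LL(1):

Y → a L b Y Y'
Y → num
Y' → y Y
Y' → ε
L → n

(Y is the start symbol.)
A grammar is LL(1) if for each non-terminal N with multiple productions, the predict sets of those productions are pairwise disjoint, where PREDICT(N → α) = (FIRST(α) \ {ε}) ∪ (FOLLOW(N) if α ⇒* ε).

Relevant sets:
  FOLLOW(Y') = { $, 'y' }

For Y:
  PREDICT(Y → a L b Y Y') = { 'a' }
  PREDICT(Y → num) = { 'num' }
For Y':
  PREDICT(Y' → y Y) = { 'y' }
  PREDICT(Y' → ε) = { $, 'y' }
L has a single production, so nothing to check there.

Conflict found: Predict set conflict for Y': { 'y' }
The grammar is NOT LL(1).

Answer: No. Predict set conflict for Y': { 'y' }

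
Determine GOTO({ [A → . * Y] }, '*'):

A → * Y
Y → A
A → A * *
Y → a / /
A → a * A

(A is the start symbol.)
GOTO(I, '*') = CLOSURE({ [A → αX.β] : [A → α.Xβ] ∈ I, X = '*' })

Items with dot before '*', with the dot advanced:
  [A → . * Y] → [A → * . Y]
Closure of the advanced items:
  [A → * . Y] has the dot before Y: add [Y → . A], [Y → . a / /]
  [Y → . A] has the dot before A: add [A → . * Y], [A → . A * *], [A → . a * A]

GOTO = { [A → * . Y], [A → . * Y], [A → . A * *], [A → . a * A], [Y → . A], [Y → . a / /] }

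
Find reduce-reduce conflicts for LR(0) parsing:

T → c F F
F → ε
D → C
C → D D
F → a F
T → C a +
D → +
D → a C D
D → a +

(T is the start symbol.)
Yes — I11: [D → + .] vs [D → a + .]

Augment with T' → T and build the canonical LR(0) collection (I0 = CLOSURE({[T' → . T]}), then GOTO on every symbol after a dot until no new states appear). It has 18 states:
  I0: { [C → . D D], [D → . +], [D → . C], [D → . a +], [D → . a C D], [T → . C a +], [T → . c F F], [T' → . T] }  — shift
  I1: { [D → + .] }  — reduce
  I2: { [D → C .], [T → C . a +] }  — shift, reduce
  I3: { [C → . D D], [C → D . D], [D → . +], [D → . C], [D → . a +], [D → . a C D] }  — shift
  I4: { [T' → T .] }  — accept
  I5: { [C → . D D], [D → . +], [D → . C], [D → . a +], [D → . a C D], [D → a . +], [D → a . C D] }  — shift
  I6: { [F → . a F], [F → .], [T → c . F F] }  — shift, reduce
  I7: { [F → . a F], [F → .], [T → c F . F] }  — shift, reduce
  I8: { [F → . a F], [F → .], [F → a . F] }  — shift, reduce
  I9: { [F → a F .] }  — reduce
  I10: { [T → c F F .] }  — reduce
  I11: { [D → + .], [D → a + .] }  — 2 reduces
  I12: { [C → . D D], [D → . +], [D → . C], [D → . a +], [D → . a C D], [D → C .], [D → a C . D] }  — shift, reduce
  I13: { [D → C .] }  — reduce
  I14: { [C → . D D], [C → D . D], [D → . +], [D → . C], [D → . a +], [D → . a C D], [D → a C D .] }  — shift, reduce
  I15: { [C → . D D], [C → D . D], [C → D D .], [D → . +], [D → . C], [D → . a +], [D → . a C D] }  — shift, reduce
  I16: { [T → C a . +] }  — shift
  I17: { [T → C a + .] }  — reduce

I11 contains complete items [D → + .], [D → a + .] — reduce-reduce conflict.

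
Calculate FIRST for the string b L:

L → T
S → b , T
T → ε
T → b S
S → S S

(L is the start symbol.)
{ 'b' }

To compute FIRST(b L), process the symbols left to right:
Symbol b is a terminal. Add 'b' and stop.
FIRST(b L) = { 'b' }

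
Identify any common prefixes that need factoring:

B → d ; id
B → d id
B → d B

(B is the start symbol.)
Yes, B has productions with common prefix 'd'

Left-factoring is needed when two productions for the same non-terminal
share a common prefix on the right-hand side.

Productions for B:
  B → d ; id
  B → d id
  B → d B

Found common prefix 'd' in productions for B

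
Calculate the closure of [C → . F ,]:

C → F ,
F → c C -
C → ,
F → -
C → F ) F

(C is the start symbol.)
To compute CLOSURE, for each item [A → α.Bβ] where B is a non-terminal, add [B → .γ] for all productions B → γ; repeat for the newly added items until nothing changes.

Start with: [C → . F ,]
  [C → . F ,] has the dot before F: add [F → . c C -], [F → . -]
No further items can be added.

CLOSURE = { [C → . F ,], [F → . -], [F → . c C -] }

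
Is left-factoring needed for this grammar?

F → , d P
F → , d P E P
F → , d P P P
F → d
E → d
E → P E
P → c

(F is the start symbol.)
Yes, F has productions with common prefix ', d P'

Left-factoring is needed when two productions for the same non-terminal
share a common prefix on the right-hand side.

Productions for F:
  F → , d P
  F → , d P E P
  F → , d P P P
  F → d
Productions for E:
  E → d
  E → P E

Found common prefix ', d P' in productions for F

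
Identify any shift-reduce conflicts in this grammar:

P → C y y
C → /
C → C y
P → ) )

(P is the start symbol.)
Yes — I5: [C → C y .] vs [P → C y . y]

A shift-reduce conflict occurs when an LR(0) state has both:
  - a complete (reduce) item [A → α .] (dot at the end), and
  - a shift item [B → β . c γ] (dot before a terminal).

Augment with P' → P and build the canonical LR(0) collection (I0 = CLOSURE({[P' → . P]}), then GOTO on every symbol after a dot until no new states appear). It has 8 states:
  I0: { [C → . /], [C → . C y], [P → . ) )], [P → . C y y], [P' → . P] }  — shift
  I1: { [P → ) . )] }  — shift
  I2: { [C → / .] }  — reduce
  I3: { [C → C . y], [P → C . y y] }  — shift
  I4: { [P' → P .] }  — accept
  I5: { [C → C y .], [P → C y . y] }  — shift, reduce
  I6: { [P → C y y .] }  — reduce
  I7: { [P → ) ) .] }  — reduce

I5 contains reduce item [C → C y .] and shift item [P → C y . y] — shift-reduce conflict.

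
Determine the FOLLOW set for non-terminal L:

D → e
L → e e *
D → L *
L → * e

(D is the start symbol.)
In D → L *: L is followed by '*', add FIRST('*') \ {ε} = { '*' }

Taking the union: FOLLOW(L) = { '*' }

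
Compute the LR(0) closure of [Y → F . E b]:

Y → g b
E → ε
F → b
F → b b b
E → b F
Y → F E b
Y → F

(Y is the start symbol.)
{ [E → . b F], [E → .], [Y → F . E b] }

To compute CLOSURE, for each item [A → α.Bβ] where B is a non-terminal, add [B → .γ] for all productions B → γ; repeat for the newly added items until nothing changes.

Start with: [Y → F . E b]
  [Y → F . E b] has the dot before E: add [E → .], [E → . b F]
No further items can be added.

CLOSURE = { [E → . b F], [E → .], [Y → F . E b] }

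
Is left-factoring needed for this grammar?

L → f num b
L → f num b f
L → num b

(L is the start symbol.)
Left-factoring is needed when two productions for the same non-terminal
share a common prefix on the right-hand side.

Productions for L:
  L → f num b
  L → f num b f
  L → num b

Found common prefix 'f num b' in productions for L

Answer: Yes, L has productions with common prefix 'f num b'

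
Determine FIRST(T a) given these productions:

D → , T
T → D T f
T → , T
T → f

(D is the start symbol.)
FIRST sets of the non-terminals involved (from the grammar, by fixed-point iteration):
  FIRST(T) = { ',', 'f' }

To compute FIRST(T a), process the symbols left to right:
Symbol T is a non-terminal. Add FIRST(T) \ {ε} = { ',', 'f' }
T is not nullable (ε ∉ FIRST(T)), so stop here.
FIRST(T a) = { ',', 'f' }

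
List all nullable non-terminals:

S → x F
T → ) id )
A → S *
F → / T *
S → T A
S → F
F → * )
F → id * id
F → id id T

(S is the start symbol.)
A non-terminal is nullable if it can derive ε (the empty string): either it has an ε-production, or it has a production whose right-hand side consists entirely of nullable non-terminals.

There are no ε-productions, so no non-terminal can derive ε.
No non-terminals are nullable.

Answer: None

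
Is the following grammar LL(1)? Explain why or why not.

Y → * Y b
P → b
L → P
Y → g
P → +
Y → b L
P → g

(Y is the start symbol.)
Yes, the grammar is LL(1).

A grammar is LL(1) if for each non-terminal N with multiple productions, the predict sets of those productions are pairwise disjoint, where PREDICT(N → α) = (FIRST(α) \ {ε}) ∪ (FOLLOW(N) if α ⇒* ε).

For Y:
  PREDICT(Y → '*' Y b) = { '*' }
  PREDICT(Y → g) = { 'g' }
  PREDICT(Y → b L) = { 'b' }
For P:
  PREDICT(P → b) = { 'b' }
  PREDICT(P → '+') = { '+' }
  PREDICT(P → g) = { 'g' }
L has a single production, so nothing to check there.

All predict sets are disjoint. The grammar IS LL(1).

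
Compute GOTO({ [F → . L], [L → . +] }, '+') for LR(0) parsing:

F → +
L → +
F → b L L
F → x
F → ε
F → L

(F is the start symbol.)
GOTO(I, '+') = CLOSURE({ [A → αX.β] : [A → α.Xβ] ∈ I, X = '+' })

Items with dot before '+', with the dot advanced:
  [L → . +] → [L → + .]
Closure adds nothing (no advanced item has the dot before a non-terminal).

GOTO = { [L → + .] }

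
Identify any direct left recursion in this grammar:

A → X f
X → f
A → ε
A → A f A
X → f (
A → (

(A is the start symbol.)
A → X f: starts with X
X → f: starts with f
A → ε: starts with ε
A → A f A: LEFT RECURSIVE (starts with A)
X → f (: starts with f
A → (: starts with '('

The grammar has direct left recursion on: A.

Answer: Yes, A is left-recursive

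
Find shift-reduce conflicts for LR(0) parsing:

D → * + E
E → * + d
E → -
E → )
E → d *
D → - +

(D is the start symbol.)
A shift-reduce conflict occurs when an LR(0) state has both:
  - a complete (reduce) item [A → α .] (dot at the end), and
  - a shift item [B → β . c γ] (dot before a terminal).

Augment with D' → D and build the canonical LR(0) collection (I0 = CLOSURE({[D' → . D]}), then GOTO on every symbol after a dot until no new states appear). It has 14 states:
  I0: { [D → . * + E], [D → . - +], [D' → . D] }  — shift
  I1: { [D → * . + E] }  — shift
  I2: { [D → - . +] }  — shift
  I3: { [D' → D .] }  — accept
  I4: { [D → - + .] }  — reduce
  I5: { [D → * + . E], [E → . )], [E → . * + d], [E → . -], [E → . d *] }  — shift
  I6: { [E → ) .] }  — reduce
  I7: { [E → * . + d] }  — shift
  I8: { [E → - .] }  — reduce
  I9: { [D → * + E .] }  — reduce
  I10: { [E → d . *] }  — shift
  I11: { [E → d * .] }  — reduce
  I12: { [E → * + . d] }  — shift
  I13: { [E → * + d .] }  — reduce

No state contains both a complete item and a shift item.

Answer: No shift-reduce conflicts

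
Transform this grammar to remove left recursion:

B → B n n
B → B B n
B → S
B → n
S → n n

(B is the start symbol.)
B → S B'
B → n B'
B' → n n B'
B' → B n B'
B' → ε
S → n n

B is directly left-recursive. The standard transformation for
  A → A α₁ | ... | A α_m | β₁ | ... | β_n
is
  A  → β₁ A' | ... | β_n A'
  A' → α₁ A' | ... | α_m A' | ε

B → S becomes B → S B'
B → n becomes B → n B'
B → B n n becomes B' → n n B'
B → B B n becomes B' → B n B'
Add B' → ε

Productions for other non-terminals are unchanged:
  S → n n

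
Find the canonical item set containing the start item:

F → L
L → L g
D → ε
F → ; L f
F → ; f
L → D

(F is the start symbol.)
First, augment the grammar with F' → F
I₀ = CLOSURE({ [F' → . F] }):
  [F' → . F] has the dot before F: add [F → . L], [F → . ; L f], [F → . ; f]
  [F → . L] has the dot before L: add [L → . L g], [L → . D]
  [L → . D] has the dot before D: add [D → .]
No further items can be added.

I₀ = { [D → .], [F → . ; L f], [F → . ; f], [F → . L], [F' → . F], [L → . D], [L → . L g] }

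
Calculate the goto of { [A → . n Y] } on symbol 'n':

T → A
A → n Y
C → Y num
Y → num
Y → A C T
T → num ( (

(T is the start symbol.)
{ [A → . n Y], [A → n . Y], [Y → . A C T], [Y → . num] }

GOTO(I, 'n') = CLOSURE({ [A → αX.β] : [A → α.Xβ] ∈ I, X = 'n' })

Items with dot before 'n', with the dot advanced:
  [A → . n Y] → [A → n . Y]
Closure of the advanced items:
  [A → n . Y] has the dot before Y: add [Y → . num], [Y → . A C T]
  [Y → . A C T] has the dot before A: add [A → . n Y]

GOTO = { [A → . n Y], [A → n . Y], [Y → . A C T], [Y → . num] }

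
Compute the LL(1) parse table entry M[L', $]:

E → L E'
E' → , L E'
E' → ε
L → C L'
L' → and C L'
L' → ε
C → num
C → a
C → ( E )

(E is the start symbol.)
L' → ε

To find M[L', $], we find productions for L' where $ is in the predict set (PREDICT(N → α) = (FIRST(α) \ {ε}) ∪ (FOLLOW(N) if α ⇒* ε)).

Relevant sets:
  FOLLOW(L') = { $, ')', ',' }

L' → and C L': PREDICT = { 'and' }
L' → ε: PREDICT = { $, ')', ',' }
  $ is in predict set, so this production goes in M[L', $]

M[L', $] = L' → ε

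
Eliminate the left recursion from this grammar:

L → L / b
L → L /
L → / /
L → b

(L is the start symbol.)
L → / / L'
L → b L'
L' → / b L'
L' → / L'
L' → ε

L is directly left-recursive. The standard transformation for
  A → A α₁ | ... | A α_m | β₁ | ... | β_n
is
  A  → β₁ A' | ... | β_n A'
  A' → α₁ A' | ... | α_m A' | ε

L → / / becomes L → / / L'
L → b becomes L → b L'
L → L / b becomes L' → / b L'
L → L / becomes L' → / L'
Add L' → ε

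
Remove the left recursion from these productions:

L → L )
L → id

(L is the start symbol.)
L is directly left-recursive. The standard transformation for
  A → A α₁ | ... | A α_m | β₁ | ... | β_n
is
  A  → β₁ A' | ... | β_n A'
  A' → α₁ A' | ... | α_m A' | ε

L → id becomes L → id L'
L → L ) becomes L' → ) L'
Add L' → ε

Resulting grammar:
L → id L'
L' → ) L'
L' → ε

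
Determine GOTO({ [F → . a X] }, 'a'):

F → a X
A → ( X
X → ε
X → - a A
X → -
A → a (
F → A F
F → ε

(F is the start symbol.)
{ [F → a . X], [X → . - a A], [X → . -], [X → .] }

GOTO(I, 'a') = CLOSURE({ [A → αX.β] : [A → α.Xβ] ∈ I, X = 'a' })

Items with dot before 'a', with the dot advanced:
  [F → . a X] → [F → a . X]
Closure of the advanced items:
  [F → a . X] has the dot before X: add [X → .], [X → . - a A], [X → . -]

GOTO = { [F → a . X], [X → . - a A], [X → . -], [X → .] }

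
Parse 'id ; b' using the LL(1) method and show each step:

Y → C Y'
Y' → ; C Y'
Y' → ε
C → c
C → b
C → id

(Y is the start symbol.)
Stack is shown with the top on the left.

Stack     Input     Action
--------------------------
Y $       id ; b $  output Y → C Y'
C Y' $    id ; b $  output C → id
id Y' $   id ; b $  match 'id'
Y' $      ; b $     output Y' → ; C Y'
; C Y' $  ; b $     match ';'
C Y' $    b $       output C → b
b Y' $    b $       match 'b'
Y' $      $         output Y' → ε
$         $         accept

The string is accepted.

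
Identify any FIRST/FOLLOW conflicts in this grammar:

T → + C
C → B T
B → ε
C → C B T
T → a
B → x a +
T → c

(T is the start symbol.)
Nullable non-terminals: B.

B: nullable alternative(s) B → ε; FOLLOW(B) = { '+', 'a', 'c' }
  B → ε: FIRST \ {ε} = { } — this is the only nullable alternative, skip
  B → x a +: FIRST \ {ε} = { 'x' } — disjoint from FOLLOW(B)

C, T have no nullable alternative, so no FIRST/FOLLOW check is needed there.

No FIRST/FOLLOW conflicts found.

Answer: No FIRST/FOLLOW conflicts.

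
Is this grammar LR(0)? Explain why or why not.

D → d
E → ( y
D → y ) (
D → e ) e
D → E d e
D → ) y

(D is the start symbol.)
A grammar is LR(0) if no state in the canonical LR(0) collection has:
  - both a shift item (dot before a terminal) and a complete item (shift-reduce conflict), or
  - two or more complete items (reduce-reduce conflict; the accept item [D' → D .] counts as a complete item here).

Augment with D' → D and build the canonical LR(0) collection (I0 = CLOSURE({[D' → . D]}), then GOTO on every symbol after a dot until no new states appear). It has 16 states:
  I0: { [D → . ) y], [D → . E d e], [D → . d], [D → . e ) e], [D → . y ) (], [D' → . D], [E → . ( y] }  — shift
  I1: { [E → ( . y] }  — shift
  I2: { [D → ) . y] }  — shift
  I3: { [D' → D .] }  — accept
  I4: { [D → E . d e] }  — shift
  I5: { [D → d .] }  — reduce
  I6: { [D → e . ) e] }  — shift
  I7: { [D → y . ) (] }  — shift
  I8: { [D → y ) . (] }  — shift
  I9: { [D → y ) ( .] }  — reduce
  I10: { [D → e ) . e] }  — shift
  I11: { [D → e ) e .] }  — reduce
  I12: { [D → E d . e] }  — shift
  I13: { [D → E d e .] }  — reduce
  I14: { [D → ) y .] }  — reduce
  I15: { [E → ( y .] }  — reduce

Every state is either a pure shift/goto state or contains exactly one complete item and nothing to shift — no conflicts. The grammar is LR(0).

Answer: Yes, the grammar is LR(0)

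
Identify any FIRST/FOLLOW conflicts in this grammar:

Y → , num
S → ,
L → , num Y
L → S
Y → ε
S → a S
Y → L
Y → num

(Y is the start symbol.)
No FIRST/FOLLOW conflicts.

A FIRST/FOLLOW conflict occurs when a non-terminal N has a nullable alternative N → β (β ⇒* ε) and another alternative N → α with FIRST(α) ∩ FOLLOW(N) ≠ ∅: on such a lookahead the parser cannot decide between expanding α and letting N vanish via β.

Nullable non-terminals: Y.
FIRST sets used below: FIRST(L) = { ',', 'a' }

Y: nullable alternative(s) Y → ε; FOLLOW(Y) = { $ }
  Y → , num: FIRST \ {ε} = { ',' } — disjoint from FOLLOW(Y)
  Y → ε: FIRST \ {ε} = { } — this is the only nullable alternative, skip
  Y → L: FIRST \ {ε} = { ',', 'a' } — disjoint from FOLLOW(Y)
  Y → num: FIRST \ {ε} = { 'num' } — disjoint from FOLLOW(Y)

L, S have no nullable alternative, so no FIRST/FOLLOW check is needed there.

No FIRST/FOLLOW conflicts found.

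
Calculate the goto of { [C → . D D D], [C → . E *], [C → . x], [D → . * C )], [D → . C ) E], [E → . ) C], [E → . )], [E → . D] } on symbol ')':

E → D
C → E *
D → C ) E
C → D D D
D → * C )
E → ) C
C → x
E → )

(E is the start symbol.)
{ [C → . D D D], [C → . E *], [C → . x], [D → . * C )], [D → . C ) E], [E → ) . C], [E → ) .], [E → . ) C], [E → . )], [E → . D] }

GOTO(I, ')') = CLOSURE({ [A → αX.β] : [A → α.Xβ] ∈ I, X = ')' })

Items with dot before ')', with the dot advanced:
  [E → . )] → [E → ) .]
  [E → . ) C] → [E → ) . C]
Closure of the advanced items:
  [E → ) . C] has the dot before C: add [C → . E *], [C → . D D D], [C → . x]
  [C → . E *] has the dot before E: add [E → . D], [E → . ) C], [E → . )]
  [C → . D D D] has the dot before D: add [D → . C ) E], [D → . * C )]

GOTO = { [C → . D D D], [C → . E *], [C → . x], [D → . * C )], [D → . C ) E], [E → ) . C], [E → ) .], [E → . ) C], [E → . )], [E → . D] }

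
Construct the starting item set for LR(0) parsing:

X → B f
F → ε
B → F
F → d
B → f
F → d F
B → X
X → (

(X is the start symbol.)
{ [B → . F], [B → . X], [B → . f], [F → . d F], [F → . d], [F → .], [X → . (], [X → . B f], [X' → . X] }

First, augment the grammar with X' → X
I₀ = CLOSURE({ [X' → . X] }):
  [X' → . X] has the dot before X: add [X → . B f], [X → . (]
  [X → . B f] has the dot before B: add [B → . F], [B → . f], [B → . X]
  [B → . F] has the dot before F: add [F → .], [F → . d], [F → . d F]
No further items can be added.

I₀ = { [B → . F], [B → . X], [B → . f], [F → . d F], [F → . d], [F → .], [X → . (], [X → . B f], [X' → . X] }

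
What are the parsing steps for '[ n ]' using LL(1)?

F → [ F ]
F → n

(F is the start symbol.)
Stack is shown with the top on the left.

Stack    Input    Action
------------------------
F $      [ n ] $  output F → [ F ]
[ F ] $  [ n ] $  match '['
F ] $    n ] $    output F → n
n ] $    n ] $    match 'n'
] $      ] $      match ']'
$        $        accept

The string is accepted.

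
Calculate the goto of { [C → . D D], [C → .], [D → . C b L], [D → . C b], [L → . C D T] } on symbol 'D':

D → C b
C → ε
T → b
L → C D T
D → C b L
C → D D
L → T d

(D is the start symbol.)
{ [C → . D D], [C → .], [C → D . D], [D → . C b L], [D → . C b] }

GOTO(I, 'D') = CLOSURE({ [A → αX.β] : [A → α.Xβ] ∈ I, X = 'D' })

Items with dot before 'D', with the dot advanced:
  [C → . D D] → [C → D . D]
Closure of the advanced items:
  [C → D . D] has the dot before D: add [D → . C b], [D → . C b L]
  [D → . C b] has the dot before C: add [C → .], [C → . D D]

GOTO = { [C → . D D], [C → .], [C → D . D], [D → . C b L], [D → . C b] }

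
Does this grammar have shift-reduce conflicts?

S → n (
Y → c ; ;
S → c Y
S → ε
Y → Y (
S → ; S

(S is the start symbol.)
Augment with S' → S and build the canonical LR(0) collection (I0 = CLOSURE({[S' → . S]}), then GOTO on every symbol after a dot until no new states appear). It has 12 states:
  I0: { [S → . ; S], [S → . c Y], [S → . n (], [S → .], [S' → . S] }  — shift, reduce
  I1: { [S → . ; S], [S → . c Y], [S → . n (], [S → .], [S → ; . S] }  — shift, reduce
  I2: { [S' → S .] }  — accept
  I3: { [S → c . Y], [Y → . Y (], [Y → . c ; ;] }  — shift
  I4: { [S → n . (] }  — shift
  I5: { [S → n ( .] }  — reduce
  I6: { [S → c Y .], [Y → Y . (] }  — shift, reduce
  I7: { [Y → c . ; ;] }  — shift
  I8: { [Y → c ; . ;] }  — shift
  I9: { [Y → c ; ; .] }  — reduce
  I10: { [Y → Y ( .] }  — reduce
  I11: { [S → ; S .] }  — reduce

I0 contains reduce item [S → .] and shift items [S → . ; S], [S → . c Y], [S → . n (] — shift-reduce conflict.
I1 contains reduce item [S → .] and shift items [S → . ; S], [S → . c Y], [S → . n (] — shift-reduce conflict.
I6 contains reduce item [S → c Y .] and shift item [Y → Y . (] — shift-reduce conflict.

Answer: Yes — I0: [S → .] vs [S → . ; S]; I1: [S → .] vs [S → . ; S]; I6: [S → c Y .] vs [Y → Y . (]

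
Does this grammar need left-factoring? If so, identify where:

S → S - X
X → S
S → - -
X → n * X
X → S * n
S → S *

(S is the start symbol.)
Left-factoring is needed when two productions for the same non-terminal
share a common prefix on the right-hand side.

Productions for S:
  S → S - X
  S → - -
  S → S *
Productions for X:
  X → S
  X → n * X
  X → S * n

Found common prefix 'S' in productions for S
Found common prefix 'S' in productions for X

Answer: Yes, S has productions with common prefix 'S'; X has productions with common prefix 'S'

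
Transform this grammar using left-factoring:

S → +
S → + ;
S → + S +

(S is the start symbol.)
S → + S'
S' → ε
S' → ;
S' → S +

Left-factoring transforms A → αβ₁ | αβ₂ into A → αA' and A' → β₁ | β₂
(α is the longest common prefix among the alternatives). Repeat until
no nonterminal has two alternatives with a common prefix.

Round 1: S has alternatives sharing prefix '+'. Introduce S': S → + S'
  Add: S' → ε
  Add: S' → ;
  Add: S' → S +

No remaining common prefixes — done.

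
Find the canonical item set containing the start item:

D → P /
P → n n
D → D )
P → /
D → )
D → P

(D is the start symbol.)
First, augment the grammar with D' → D
I₀ = CLOSURE({ [D' → . D] }):
  [D' → . D] has the dot before D: add [D → . P /], [D → . D )], [D → . )], [D → . P]
  [D → . P /] has the dot before P: add [P → . n n], [P → . /]
No further items can be added.

I₀ = { [D → . )], [D → . D )], [D → . P /], [D → . P], [D' → . D], [P → . /], [P → . n n] }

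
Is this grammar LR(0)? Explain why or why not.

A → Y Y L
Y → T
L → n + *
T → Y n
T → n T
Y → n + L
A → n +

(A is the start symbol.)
No. Shift-reduce conflict between [A → n + .] and [L → . n + *]

A grammar is LR(0) if no state in the canonical LR(0) collection has:
  - both a shift item (dot before a terminal) and a complete item (shift-reduce conflict), or
  - two or more complete items (reduce-reduce conflict; the accept item [A' → A .] counts as a complete item here).

Augment with A' → A and build the canonical LR(0) collection (I0 = CLOSURE({[A' → . A]}), then GOTO on every symbol after a dot until no new states appear). It has 19 states:
  I0: { [A → . Y Y L], [A → . n +], [A' → . A], [T → . Y n], [T → . n T], [Y → . T], [Y → . n + L] }  — shift
  I1: { [A' → A .] }  — accept
  I2: { [Y → T .] }  — reduce
  I3: { [A → Y . Y L], [T → . Y n], [T → . n T], [T → Y . n], [Y → . T], [Y → . n + L] }  — shift
  I4: { [A → n . +], [T → . Y n], [T → . n T], [T → n . T], [Y → . T], [Y → . n + L], [Y → n . + L] }  — shift
  I5: { [A → n + .], [L → . n + *], [Y → n + . L] }  — shift, reduce
  I6: { [T → n T .], [Y → T .] }  — 2 reduces
  I7: { [T → Y . n] }  — shift
  I8: { [T → . Y n], [T → . n T], [T → n . T], [Y → . T], [Y → . n + L], [Y → n . + L] }  — shift
  I9: { [L → . n + *], [Y → n + . L] }  — shift
  I10: { [Y → n + L .] }  — reduce
  I11: { [L → n . + *] }  — shift
  I12: { [L → n + . *] }  — shift
  I13: { [L → n + * .] }  — reduce
  I14: { [T → Y n .] }  — reduce
  I15: { [A → Y Y . L], [L → . n + *], [T → Y . n] }  — shift
  I16: { [T → . Y n], [T → . n T], [T → Y n .], [T → n . T], [Y → . T], [Y → . n + L], [Y → n . + L] }  — shift, reduce
  I17: { [A → Y Y L .] }  — reduce
  I18: { [L → n . + *], [T → Y n .] }  — shift, reduce

Conflict in state I5:
  Shift-reduce conflict between [A → n + .] and [L → . n + *]
So the grammar is NOT LR(0).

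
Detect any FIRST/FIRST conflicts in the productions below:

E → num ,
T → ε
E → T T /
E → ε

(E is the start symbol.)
No FIRST/FIRST conflicts.

A FIRST/FIRST conflict occurs when two productions N → α and N → β for the same non-terminal have FIRST(α) ∩ FIRST(β) ≠ ∅ (with ε ∈ FIRST of a nullable right-hand side, so two nullable alternatives also conflict).

FIRST sets of the non-terminals at (or reachable through a nullable prefix from) the front of some alternative:
  FIRST(T) = { ε }

Productions for E:
  E → num ,: FIRST = { 'num' }
  E → T T /: FIRST = { '/' }
  E → ε: FIRST = { ε }
T has only one production, so no FIRST/FIRST conflict is possible there.

All alternatives of each non-terminal have pairwise disjoint FIRST sets.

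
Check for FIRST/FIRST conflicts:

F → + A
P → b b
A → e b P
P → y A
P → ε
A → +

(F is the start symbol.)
A FIRST/FIRST conflict occurs when two productions N → α and N → β for the same non-terminal have FIRST(α) ∩ FIRST(β) ≠ ∅ (with ε ∈ FIRST of a nullable right-hand side, so two nullable alternatives also conflict).

Productions for P:
  P → b b: FIRST = { 'b' }
  P → y A: FIRST = { 'y' }
  P → ε: FIRST = { ε }
Productions for A:
  A → e b P: FIRST = { 'e' }
  A → +: FIRST = { '+' }
F has only one production, so no FIRST/FIRST conflict is possible there.

All alternatives of each non-terminal have pairwise disjoint FIRST sets.

Answer: No FIRST/FIRST conflicts.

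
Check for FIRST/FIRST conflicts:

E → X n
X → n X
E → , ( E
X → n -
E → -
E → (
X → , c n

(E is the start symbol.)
FIRST sets of the non-terminals at (or reachable through a nullable prefix from) the front of some alternative:
  FIRST(X) = { ',', 'n' }

Productions for E:
  E → X n: FIRST = { ',', 'n' }
  E → , ( E: FIRST = { ',' }
  E → -: FIRST = { '-' }
  E → (: FIRST = { '(' }
Productions for X:
  X → n X: FIRST = { 'n' }
  X → n -: FIRST = { 'n' }
  X → , c n: FIRST = { ',' }

Conflict for E: E → X n and E → , ( E
  Overlap: { ',' }
Conflict for X: X → n X and X → n -
  Overlap: { 'n' }

Answer: Yes. E → X n / E → ',' '(' E on { ',' }; X → n X / X → n '-' on { 'n' }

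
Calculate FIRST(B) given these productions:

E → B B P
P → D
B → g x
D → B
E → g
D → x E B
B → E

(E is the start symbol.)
To compute FIRST(B), examine every production with B on the left-hand side, reading each right-hand side left to right until a non-nullable symbol is reached.

FIRST sets of the other non-terminals involved (by the same procedure, iterated to a fixed point):
  FIRST(E) = { 'g' }

From B → g x:
  - g is a terminal: add 'g' and stop
From B → E:
  - E is a non-terminal: add FIRST(E) \ {ε} = { 'g' }
    E is not nullable, so stop

Collecting: FIRST(B) = { 'g' }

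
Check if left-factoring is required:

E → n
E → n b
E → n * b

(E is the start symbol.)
Yes, E has productions with common prefix 'n'

Left-factoring is needed when two productions for the same non-terminal
share a common prefix on the right-hand side.

Productions for E:
  E → n
  E → n b
  E → n * b

Found common prefix 'n' in productions for E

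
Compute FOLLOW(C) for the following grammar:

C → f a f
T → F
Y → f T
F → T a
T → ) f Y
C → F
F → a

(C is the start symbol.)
{ $ }

To compute FOLLOW(C), find every occurrence of C on a right-hand side N → α C β: add FIRST(β) \ {ε}, and if β is empty or nullable also add FOLLOW(N). Iterate to a fixed point.

C is the start symbol, so $ ∈ FOLLOW(C).
C does not occur on any right-hand side.

Taking the union: FOLLOW(C) = { $ }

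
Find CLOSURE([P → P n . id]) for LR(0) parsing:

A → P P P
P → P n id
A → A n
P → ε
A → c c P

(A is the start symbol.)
{ [P → P n . id] }

To compute CLOSURE, for each item [A → α.Bβ] where B is a non-terminal, add [B → .γ] for all productions B → γ; repeat for the newly added items until nothing changes.

Start with: [P → P n . id]
The dot precedes the terminal id, so nothing is added.

CLOSURE = { [P → P n . id] }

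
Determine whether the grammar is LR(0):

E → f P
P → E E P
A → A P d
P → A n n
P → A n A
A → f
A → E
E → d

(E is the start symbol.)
A grammar is LR(0) if no state in the canonical LR(0) collection has:
  - both a shift item (dot before a terminal) and a complete item (shift-reduce conflict), or
  - two or more complete items (reduce-reduce conflict; the accept item [E' → E .] counts as a complete item here).

Augment with E' → E and build the canonical LR(0) collection (I0 = CLOSURE({[E' → . E]}), then GOTO on every symbol after a dot until no new states appear). It has 16 states:
  I0: { [E → . d], [E → . f P], [E' → . E] }  — shift
  I1: { [E' → E .] }  — accept
  I2: { [E → d .] }  — reduce
  I3: { [A → . A P d], [A → . E], [A → . f], [E → . d], [E → . f P], [E → f . P], [P → . A n A], [P → . A n n], [P → . E E P] }  — shift
  I4: { [A → . A P d], [A → . E], [A → . f], [A → A . P d], [E → . d], [E → . f P], [P → . A n A], [P → . A n n], [P → . E E P], [P → A . n A], [P → A . n n] }  — shift
  I5: { [A → E .], [E → . d], [E → . f P], [P → E . E P] }  — shift, reduce
  I6: { [E → f P .] }  — reduce
  I7: { [A → . A P d], [A → . E], [A → . f], [A → f .], [E → . d], [E → . f P], [E → f . P], [P → . A n A], [P → . A n n], [P → . E E P] }  — shift, reduce
  I8: { [A → . A P d], [A → . E], [A → . f], [E → . d], [E → . f P], [P → . A n A], [P → . A n n], [P → . E E P], [P → E E . P] }  — shift
  I9: { [P → E E P .] }  — reduce
  I10: { [A → A P . d] }  — shift
  I11: { [A → . A P d], [A → . E], [A → . f], [E → . d], [E → . f P], [P → A n . A], [P → A n . n] }  — shift
  I12: { [A → . A P d], [A → . E], [A → . f], [A → A . P d], [E → . d], [E → . f P], [P → . A n A], [P → . A n n], [P → . E E P], [P → A n A .] }  — shift, reduce
  I13: { [A → E .] }  — reduce
  I14: { [P → A n n .] }  — reduce
  I15: { [A → A P d .] }  — reduce

Conflict in state I5:
  Shift-reduce conflict between [A → E .] and [E → . d]
So the grammar is NOT LR(0).

Answer: No. Shift-reduce conflict between [A → E .] and [E → . d]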